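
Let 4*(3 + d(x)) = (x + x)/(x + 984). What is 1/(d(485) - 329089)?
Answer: -2938/966871811 ≈ -3.0387e-6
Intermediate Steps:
d(x) = -3 + x/(2*(984 + x)) (d(x) = -3 + ((x + x)/(x + 984))/4 = -3 + ((2*x)/(984 + x))/4 = -3 + (2*x/(984 + x))/4 = -3 + x/(2*(984 + x)))
1/(d(485) - 329089) = 1/((-5904 - 5*485)/(2*(984 + 485)) - 329089) = 1/((½)*(-5904 - 2425)/1469 - 329089) = 1/((½)*(1/1469)*(-8329) - 329089) = 1/(-8329/2938 - 329089) = 1/(-966871811/2938) = -2938/966871811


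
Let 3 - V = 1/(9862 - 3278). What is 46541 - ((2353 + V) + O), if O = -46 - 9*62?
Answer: 294890777/6584 ≈ 44789.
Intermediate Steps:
O = -604 (O = -46 - 558 = -604)
V = 19751/6584 (V = 3 - 1/(9862 - 3278) = 3 - 1/6584 = 19751/6584 ≈ 2.9998)
46541 - ((2353 + V) + O) = 46541 - ((2353 + 19751/6584) - 604) = 46541 - (15511903/6584 - 604) = 46541 - 1*11535167/6584 = 46541 - 11535167/6584 = 294890777/6584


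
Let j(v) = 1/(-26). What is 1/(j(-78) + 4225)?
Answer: 26/109849 ≈ 0.00023669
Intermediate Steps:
j(v) = -1/26
1/(j(-78) + 4225) = 1/(-1/26 + 4225) = 1/(109849/26) = 26/109849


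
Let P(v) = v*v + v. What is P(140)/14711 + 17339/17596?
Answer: 12817427/5507548 ≈ 2.3272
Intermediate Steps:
P(v) = v + v**2 (P(v) = v**2 + v = v + v**2)
P(140)/14711 + 17339/17596 = (140*(1 + 140))/14711 + 17339/17596 = (140*141)*(1/14711) + 17339*(1/17596) = 19740*(1/14711) + 17339/17596 = 420/313 + 17339/17596 = 12817427/5507548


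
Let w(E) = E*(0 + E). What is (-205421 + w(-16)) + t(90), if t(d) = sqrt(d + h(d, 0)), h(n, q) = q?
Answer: -205165 + 3*sqrt(10) ≈ -2.0516e+5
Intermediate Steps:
w(E) = E**2 (w(E) = E*E = E**2)
t(d) = sqrt(d) (t(d) = sqrt(d + 0) = sqrt(d))
(-205421 + w(-16)) + t(90) = (-205421 + (-16)**2) + sqrt(90) = (-205421 + 256) + 3*sqrt(10) = -205165 + 3*sqrt(10)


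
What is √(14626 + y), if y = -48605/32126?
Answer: 3*√1677070975794/32126 ≈ 120.93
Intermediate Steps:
y = -48605/32126 (y = -48605*1/32126 = -48605/32126 ≈ -1.5129)
√(14626 + y) = √(14626 - 48605/32126) = √(469826271/32126) = 3*√1677070975794/32126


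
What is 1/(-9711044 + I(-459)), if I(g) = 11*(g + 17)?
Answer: -1/9715906 ≈ -1.0292e-7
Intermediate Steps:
I(g) = 187 + 11*g (I(g) = 11*(17 + g) = 187 + 11*g)
1/(-9711044 + I(-459)) = 1/(-9711044 + (187 + 11*(-459))) = 1/(-9711044 + (187 - 5049)) = 1/(-9711044 - 4862) = 1/(-9715906) = -1/9715906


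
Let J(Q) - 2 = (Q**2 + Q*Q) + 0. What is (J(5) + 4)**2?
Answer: 3136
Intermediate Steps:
J(Q) = 2 + 2*Q**2 (J(Q) = 2 + ((Q**2 + Q*Q) + 0) = 2 + ((Q**2 + Q**2) + 0) = 2 + (2*Q**2 + 0) = 2 + 2*Q**2)
(J(5) + 4)**2 = ((2 + 2*5**2) + 4)**2 = ((2 + 2*25) + 4)**2 = ((2 + 50) + 4)**2 = (52 + 4)**2 = 56**2 = 3136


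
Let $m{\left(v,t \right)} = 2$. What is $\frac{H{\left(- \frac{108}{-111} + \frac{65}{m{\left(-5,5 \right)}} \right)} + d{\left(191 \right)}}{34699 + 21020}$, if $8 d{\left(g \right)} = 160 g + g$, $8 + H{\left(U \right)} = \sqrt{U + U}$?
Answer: $\frac{10229}{148584} + \frac{\sqrt{91649}}{2061603} \approx 0.06899$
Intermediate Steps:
$H{\left(U \right)} = -8 + \sqrt{2} \sqrt{U}$ ($H{\left(U \right)} = -8 + \sqrt{U + U} = -8 + \sqrt{2 U} = -8 + \sqrt{2} \sqrt{U}$)
$d{\left(g \right)} = \frac{161 g}{8}$ ($d{\left(g \right)} = \frac{160 g + g}{8} = \frac{161 g}{8}$)
$\frac{H{\left(- \frac{108}{-111} + \frac{65}{m{\left(-5,5 \right)}} \right)} + d{\left(191 \right)}}{34699 + 21020} = \frac{\left(-8 + \sqrt{2} \sqrt{- \frac{108}{-111} + \frac{65}{2}}\right) + \frac{161}{8} \cdot 191}{34699 + 21020} = \frac{\left(-8 + \sqrt{2} \sqrt{\left(-108\right) \left(- \frac{1}{111}\right) + 65 \cdot \frac{1}{2}}\right) + \frac{30751}{8}}{55719} = \left(\left(-8 + \sqrt{2} \sqrt{\frac{36}{37} + \frac{65}{2}}\right) + \frac{30751}{8}\right) \frac{1}{55719} = \left(\left(-8 + \sqrt{2} \sqrt{\frac{2477}{74}}\right) + \frac{30751}{8}\right) \frac{1}{55719} = \left(\left(-8 + \sqrt{2} \frac{\sqrt{183298}}{74}\right) + \frac{30751}{8}\right) \frac{1}{55719} = \left(\left(-8 + \frac{\sqrt{91649}}{37}\right) + \frac{30751}{8}\right) \frac{1}{55719} = \left(\frac{30687}{8} + \frac{\sqrt{91649}}{37}\right) \frac{1}{55719} = \frac{10229}{148584} + \frac{\sqrt{91649}}{2061603}$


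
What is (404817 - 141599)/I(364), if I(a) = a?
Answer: 131609/182 ≈ 723.13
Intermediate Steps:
(404817 - 141599)/I(364) = (404817 - 141599)/364 = 263218*(1/364) = 131609/182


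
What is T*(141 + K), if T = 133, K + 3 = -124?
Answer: 1862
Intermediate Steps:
K = -127 (K = -3 - 124 = -127)
T*(141 + K) = 133*(141 - 127) = 133*14 = 1862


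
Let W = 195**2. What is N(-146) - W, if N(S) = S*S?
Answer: -16709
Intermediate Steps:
W = 38025
N(S) = S**2
N(-146) - W = (-146)**2 - 1*38025 = 21316 - 38025 = -16709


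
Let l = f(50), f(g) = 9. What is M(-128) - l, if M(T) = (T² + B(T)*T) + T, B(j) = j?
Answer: 32631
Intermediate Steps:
l = 9
M(T) = T + 2*T² (M(T) = (T² + T*T) + T = (T² + T²) + T = 2*T² + T = T + 2*T²)
M(-128) - l = -128*(1 + 2*(-128)) - 1*9 = -128*(1 - 256) - 9 = -128*(-255) - 9 = 32640 - 9 = 32631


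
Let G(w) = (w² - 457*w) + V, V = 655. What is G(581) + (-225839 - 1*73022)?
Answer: -226162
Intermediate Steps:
G(w) = 655 + w² - 457*w (G(w) = (w² - 457*w) + 655 = 655 + w² - 457*w)
G(581) + (-225839 - 1*73022) = (655 + 581² - 457*581) + (-225839 - 1*73022) = (655 + 337561 - 265517) + (-225839 - 73022) = 72699 - 298861 = -226162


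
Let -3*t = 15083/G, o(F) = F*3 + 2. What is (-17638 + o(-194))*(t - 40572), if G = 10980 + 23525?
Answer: 76512423928534/103515 ≈ 7.3914e+8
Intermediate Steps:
G = 34505
o(F) = 2 + 3*F (o(F) = 3*F + 2 = 2 + 3*F)
t = -15083/103515 (t = -15083/(3*34505) = -⅓*15083/34505 = -15083/103515 ≈ -0.14571)
(-17638 + o(-194))*(t - 40572) = (-17638 + (2 + 3*(-194)))*(-15083/103515 - 40572) = (-17638 + (2 - 582))*(-4199825663/103515) = (-17638 - 580)*(-4199825663/103515) = -18218*(-4199825663/103515) = 76512423928534/103515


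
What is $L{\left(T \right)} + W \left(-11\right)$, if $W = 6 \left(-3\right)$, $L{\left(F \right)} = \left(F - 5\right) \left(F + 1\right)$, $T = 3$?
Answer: $190$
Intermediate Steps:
$L{\left(F \right)} = \left(1 + F\right) \left(-5 + F\right)$ ($L{\left(F \right)} = \left(-5 + F\right) \left(1 + F\right) = \left(1 + F\right) \left(-5 + F\right)$)
$W = -18$
$L{\left(T \right)} + W \left(-11\right) = \left(-5 + 3^{2} - 12\right) - -198 = \left(-5 + 9 - 12\right) + 198 = -8 + 198 = 190$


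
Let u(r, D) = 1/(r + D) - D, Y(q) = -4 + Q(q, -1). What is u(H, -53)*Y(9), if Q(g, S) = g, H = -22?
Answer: 3974/15 ≈ 264.93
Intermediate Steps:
Y(q) = -4 + q
u(r, D) = 1/(D + r) - D
u(H, -53)*Y(9) = ((1 - 1*(-53)² - 1*(-53)*(-22))/(-53 - 22))*(-4 + 9) = ((1 - 1*2809 - 1166)/(-75))*5 = -(1 - 2809 - 1166)/75*5 = -1/75*(-3974)*5 = (3974/75)*5 = 3974/15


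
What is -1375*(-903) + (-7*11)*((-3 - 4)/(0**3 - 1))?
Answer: 1241086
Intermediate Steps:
-1375*(-903) + (-7*11)*((-3 - 4)/(0**3 - 1)) = 1241625 - (-539)/(0 - 1) = 1241625 - (-539)/(-1) = 1241625 - (-539)*(-1) = 1241625 - 77*7 = 1241625 - 539 = 1241086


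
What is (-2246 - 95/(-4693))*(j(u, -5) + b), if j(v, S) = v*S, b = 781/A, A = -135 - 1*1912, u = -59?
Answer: -334565070588/505609 ≈ -6.6171e+5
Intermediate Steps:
A = -2047 (A = -135 - 1912 = -2047)
b = -781/2047 (b = 781/(-2047) = 781*(-1/2047) = -781/2047 ≈ -0.38153)
j(v, S) = S*v
(-2246 - 95/(-4693))*(j(u, -5) + b) = (-2246 - 95/(-4693))*(-5*(-59) - 781/2047) = (-2246 - 95*(-1/4693))*(295 - 781/2047) = (-2246 + 5/247)*(603084/2047) = -554757/247*603084/2047 = -334565070588/505609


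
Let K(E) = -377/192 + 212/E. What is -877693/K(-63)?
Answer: 3538858176/21485 ≈ 1.6471e+5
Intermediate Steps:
K(E) = -377/192 + 212/E (K(E) = -377*1/192 + 212/E = -377/192 + 212/E)
-877693/K(-63) = -877693/(-377/192 + 212/(-63)) = -877693/(-377/192 + 212*(-1/63)) = -877693/(-377/192 - 212/63) = -877693/(-21485/4032) = -877693*(-4032/21485) = 3538858176/21485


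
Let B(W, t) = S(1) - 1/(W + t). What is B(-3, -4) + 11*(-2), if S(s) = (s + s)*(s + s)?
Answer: -125/7 ≈ -17.857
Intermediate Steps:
S(s) = 4*s² (S(s) = (2*s)*(2*s) = 4*s²)
B(W, t) = 4 - 1/(W + t) (B(W, t) = 4*1² - 1/(W + t) = 4*1 - 1/(W + t) = 4 - 1/(W + t))
B(-3, -4) + 11*(-2) = (-1 + 4*(-3) + 4*(-4))/(-3 - 4) + 11*(-2) = (-1 - 12 - 16)/(-7) - 22 = -⅐*(-29) - 22 = 29/7 - 22 = -125/7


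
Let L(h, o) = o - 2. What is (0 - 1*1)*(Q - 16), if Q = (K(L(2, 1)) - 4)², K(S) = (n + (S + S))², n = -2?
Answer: -128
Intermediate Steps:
L(h, o) = -2 + o
K(S) = (-2 + 2*S)² (K(S) = (-2 + (S + S))² = (-2 + 2*S)²)
Q = 144 (Q = (4*(-1 + (-2 + 1))² - 4)² = (4*(-1 - 1)² - 4)² = (4*(-2)² - 4)² = (4*4 - 4)² = (16 - 4)² = 12² = 144)
(0 - 1*1)*(Q - 16) = (0 - 1*1)*(144 - 16) = (0 - 1)*128 = -1*128 = -128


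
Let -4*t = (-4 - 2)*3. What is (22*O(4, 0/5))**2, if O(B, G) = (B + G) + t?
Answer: 34969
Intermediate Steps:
t = 9/2 (t = -(-4 - 2)*3/4 = -(-3)*3/2 = -1/4*(-18) = 9/2 ≈ 4.5000)
O(B, G) = 9/2 + B + G (O(B, G) = (B + G) + 9/2 = 9/2 + B + G)
(22*O(4, 0/5))**2 = (22*(9/2 + 4 + 0/5))**2 = (22*(9/2 + 4 + 0*(1/5)))**2 = (22*(9/2 + 4 + 0))**2 = (22*(17/2))**2 = 187**2 = 34969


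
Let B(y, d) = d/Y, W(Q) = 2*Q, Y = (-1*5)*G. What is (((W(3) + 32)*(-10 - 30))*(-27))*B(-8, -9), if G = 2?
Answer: 36936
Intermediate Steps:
Y = -10 (Y = -1*5*2 = -5*2 = -10)
B(y, d) = -d/10 (B(y, d) = d/(-10) = d*(-⅒) = -d/10)
(((W(3) + 32)*(-10 - 30))*(-27))*B(-8, -9) = (((2*3 + 32)*(-10 - 30))*(-27))*(-⅒*(-9)) = (((6 + 32)*(-40))*(-27))*(9/10) = ((38*(-40))*(-27))*(9/10) = -1520*(-27)*(9/10) = 41040*(9/10) = 36936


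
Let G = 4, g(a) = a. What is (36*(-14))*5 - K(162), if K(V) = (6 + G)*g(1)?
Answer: -2530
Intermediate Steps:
K(V) = 10 (K(V) = (6 + 4)*1 = 10*1 = 10)
(36*(-14))*5 - K(162) = (36*(-14))*5 - 1*10 = -504*5 - 10 = -2520 - 10 = -2530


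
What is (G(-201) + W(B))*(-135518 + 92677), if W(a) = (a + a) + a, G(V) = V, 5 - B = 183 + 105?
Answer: 44983050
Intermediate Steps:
B = -283 (B = 5 - (183 + 105) = 5 - 1*288 = 5 - 288 = -283)
W(a) = 3*a (W(a) = 2*a + a = 3*a)
(G(-201) + W(B))*(-135518 + 92677) = (-201 + 3*(-283))*(-135518 + 92677) = (-201 - 849)*(-42841) = -1050*(-42841) = 44983050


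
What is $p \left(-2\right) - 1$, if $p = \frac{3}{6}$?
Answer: $-2$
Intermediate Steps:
$p = \frac{1}{2}$ ($p = 3 \cdot \frac{1}{6} = \frac{1}{2} \approx 0.5$)
$p \left(-2\right) - 1 = \frac{1}{2} \left(-2\right) - 1 = -1 - 1 = -2$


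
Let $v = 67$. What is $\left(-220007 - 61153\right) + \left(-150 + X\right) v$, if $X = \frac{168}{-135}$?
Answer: $- \frac{13108202}{45} \approx -2.9129 \cdot 10^{5}$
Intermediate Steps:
$X = - \frac{56}{45}$ ($X = 168 \left(- \frac{1}{135}\right) = - \frac{56}{45} \approx -1.2444$)
$\left(-220007 - 61153\right) + \left(-150 + X\right) v = \left(-220007 - 61153\right) + \left(-150 - \frac{56}{45}\right) 67 = -281160 - \frac{456002}{45} = - \frac{13108202}{45}$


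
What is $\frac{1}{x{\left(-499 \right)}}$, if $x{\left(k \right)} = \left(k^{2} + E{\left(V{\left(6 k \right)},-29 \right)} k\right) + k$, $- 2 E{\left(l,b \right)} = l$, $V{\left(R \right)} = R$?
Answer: $- \frac{1}{498501} \approx -2.006 \cdot 10^{-6}$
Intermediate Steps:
$E{\left(l,b \right)} = - \frac{l}{2}$
$x{\left(k \right)} = k - 2 k^{2}$ ($x{\left(k \right)} = \left(k^{2} + - \frac{6 k}{2} k\right) + k = \left(k^{2} + - 3 k k\right) + k = \left(k^{2} - 3 k^{2}\right) + k = - 2 k^{2} + k = k - 2 k^{2}$)
$\frac{1}{x{\left(-499 \right)}} = \frac{1}{\left(-499\right) \left(1 - -998\right)} = \frac{1}{\left(-499\right) \left(1 + 998\right)} = \frac{1}{\left(-499\right) 999} = \frac{1}{-498501} = - \frac{1}{498501}$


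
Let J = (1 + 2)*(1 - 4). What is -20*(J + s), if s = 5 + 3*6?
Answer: -280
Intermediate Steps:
J = -9 (J = 3*(-3) = -9)
s = 23 (s = 5 + 18 = 23)
-20*(J + s) = -20*(-9 + 23) = -20*14 = -280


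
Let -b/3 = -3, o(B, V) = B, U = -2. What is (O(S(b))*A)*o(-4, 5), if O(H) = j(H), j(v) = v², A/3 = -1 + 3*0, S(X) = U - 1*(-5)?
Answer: 108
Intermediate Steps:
b = 9 (b = -3*(-3) = 9)
S(X) = 3 (S(X) = -2 - 1*(-5) = -2 + 5 = 3)
A = -3 (A = 3*(-1 + 3*0) = 3*(-1 + 0) = 3*(-1) = -3)
O(H) = H²
(O(S(b))*A)*o(-4, 5) = (3²*(-3))*(-4) = (9*(-3))*(-4) = -27*(-4) = 108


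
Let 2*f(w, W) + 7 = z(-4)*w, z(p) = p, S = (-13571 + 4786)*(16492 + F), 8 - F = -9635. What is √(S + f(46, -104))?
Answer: 3*I*√102042698/2 ≈ 15152.0*I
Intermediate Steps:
F = 9643 (F = 8 - 1*(-9635) = 8 + 9635 = 9643)
S = -229595975 (S = (-13571 + 4786)*(16492 + 9643) = -8785*26135 = -229595975)
f(w, W) = -7/2 - 2*w (f(w, W) = -7/2 + (-4*w)/2 = -7/2 - 2*w)
√(S + f(46, -104)) = √(-229595975 + (-7/2 - 2*46)) = √(-229595975 + (-7/2 - 92)) = √(-229595975 - 191/2) = √(-459192141/2) = 3*I*√102042698/2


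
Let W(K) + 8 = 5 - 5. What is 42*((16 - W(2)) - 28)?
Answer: -168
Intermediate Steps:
W(K) = -8 (W(K) = -8 + (5 - 5) = -8 + 0 = -8)
42*((16 - W(2)) - 28) = 42*((16 - 1*(-8)) - 28) = 42*((16 + 8) - 28) = 42*(24 - 28) = 42*(-4) = -168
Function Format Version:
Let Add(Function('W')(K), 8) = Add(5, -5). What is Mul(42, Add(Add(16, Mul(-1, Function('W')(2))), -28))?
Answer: -168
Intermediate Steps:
Function('W')(K) = -8 (Function('W')(K) = Add(-8, Add(5, -5)) = Add(-8, 0) = -8)
Mul(42, Add(Add(16, Mul(-1, Function('W')(2))), -28)) = Mul(42, Add(Add(16, Mul(-1, -8)), -28)) = Mul(42, Add(Add(16, 8), -28)) = Mul(42, Add(24, -28)) = Mul(42, -4) = -168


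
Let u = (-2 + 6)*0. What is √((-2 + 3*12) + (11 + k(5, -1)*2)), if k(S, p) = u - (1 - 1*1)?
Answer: 3*√5 ≈ 6.7082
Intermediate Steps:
u = 0 (u = 4*0 = 0)
k(S, p) = 0 (k(S, p) = 0 - (1 - 1*1) = 0 - (1 - 1) = 0 - 1*0 = 0 + 0 = 0)
√((-2 + 3*12) + (11 + k(5, -1)*2)) = √((-2 + 3*12) + (11 + 0*2)) = √((-2 + 36) + (11 + 0)) = √(34 + 11) = √45 = 3*√5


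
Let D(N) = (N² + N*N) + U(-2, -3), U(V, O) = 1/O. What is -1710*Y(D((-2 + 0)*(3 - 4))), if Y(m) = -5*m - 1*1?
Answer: 67260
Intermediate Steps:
D(N) = -⅓ + 2*N² (D(N) = (N² + N*N) + 1/(-3) = (N² + N²) - ⅓ = 2*N² - ⅓ = -⅓ + 2*N²)
Y(m) = -1 - 5*m (Y(m) = -5*m - 1 = -1 - 5*m)
-1710*Y(D((-2 + 0)*(3 - 4))) = -1710*(-1 - 5*(-⅓ + 2*((-2 + 0)*(3 - 4))²)) = -1710*(-1 - 5*(-⅓ + 2*(-2*(-1))²)) = -1710*(-1 - 5*(-⅓ + 2*2²)) = -1710*(-1 - 5*(-⅓ + 2*4)) = -1710*(-1 - 5*(-⅓ + 8)) = -1710*(-1 - 5*23/3) = -1710*(-1 - 115/3) = -1710*(-118/3) = 67260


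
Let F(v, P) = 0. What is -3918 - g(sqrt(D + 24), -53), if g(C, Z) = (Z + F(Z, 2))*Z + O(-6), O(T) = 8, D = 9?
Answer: -6735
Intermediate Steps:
g(C, Z) = 8 + Z**2 (g(C, Z) = (Z + 0)*Z + 8 = Z*Z + 8 = Z**2 + 8 = 8 + Z**2)
-3918 - g(sqrt(D + 24), -53) = -3918 - (8 + (-53)**2) = -3918 - (8 + 2809) = -3918 - 1*2817 = -3918 - 2817 = -6735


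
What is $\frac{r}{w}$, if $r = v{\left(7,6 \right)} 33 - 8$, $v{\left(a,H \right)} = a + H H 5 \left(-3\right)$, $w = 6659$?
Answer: $- \frac{17597}{6659} \approx -2.6426$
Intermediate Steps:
$v{\left(a,H \right)} = a - 15 H^{2}$ ($v{\left(a,H \right)} = a + H^{2} \cdot 5 \left(-3\right) = a + 5 H^{2} \left(-3\right) = a - 15 H^{2}$)
$r = -17597$ ($r = \left(7 - 15 \cdot 6^{2}\right) 33 - 8 = \left(7 - 540\right) 33 - 8 = \left(-533\right) 33 - 8 = -17589 - 8 = -17597$)
$\frac{r}{w} = - \frac{17597}{6659}$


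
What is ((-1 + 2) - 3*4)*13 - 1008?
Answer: -1151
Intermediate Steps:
((-1 + 2) - 3*4)*13 - 1008 = (1 - 12)*13 - 1008 = -11*13 - 1008 = -143 - 1008 = -1151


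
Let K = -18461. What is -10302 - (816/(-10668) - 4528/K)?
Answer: -169077432402/16411829 ≈ -10302.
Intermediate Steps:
-10302 - (816/(-10668) - 4528/K) = -10302 - (816/(-10668) - 4528/(-18461)) = -10302 - (816*(-1/10668) - 4528*(-1/18461)) = -10302 - (-68/889 + 4528/18461) = -10302 - 1*2770044/16411829 = -10302 - 2770044/16411829 = -169077432402/16411829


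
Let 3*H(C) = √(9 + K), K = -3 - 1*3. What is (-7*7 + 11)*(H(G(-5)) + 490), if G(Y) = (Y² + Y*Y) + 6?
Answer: -18620 - 38*√3/3 ≈ -18642.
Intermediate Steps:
G(Y) = 6 + 2*Y² (G(Y) = (Y² + Y²) + 6 = 2*Y² + 6 = 6 + 2*Y²)
K = -6 (K = -3 - 3 = -6)
H(C) = √3/3 (H(C) = √(9 - 6)/3 = √3/3)
(-7*7 + 11)*(H(G(-5)) + 490) = (-7*7 + 11)*(√3/3 + 490) = (-49 + 11)*(490 + √3/3) = -38*(490 + √3/3) = -18620 - 38*√3/3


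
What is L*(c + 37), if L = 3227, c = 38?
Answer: 242025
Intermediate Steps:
L*(c + 37) = 3227*(38 + 37) = 3227*75 = 242025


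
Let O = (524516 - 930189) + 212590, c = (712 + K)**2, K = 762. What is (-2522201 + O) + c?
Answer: -542608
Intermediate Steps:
c = 2172676 (c = (712 + 762)**2 = 1474**2 = 2172676)
O = -193083 (O = -405673 + 212590 = -193083)
(-2522201 + O) + c = (-2522201 - 193083) + 2172676 = -2715284 + 2172676 = -542608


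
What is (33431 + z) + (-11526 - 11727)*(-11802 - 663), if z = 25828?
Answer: 289907904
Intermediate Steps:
(33431 + z) + (-11526 - 11727)*(-11802 - 663) = (33431 + 25828) + (-11526 - 11727)*(-11802 - 663) = 59259 - 23253*(-12465) = 59259 + 289848645 = 289907904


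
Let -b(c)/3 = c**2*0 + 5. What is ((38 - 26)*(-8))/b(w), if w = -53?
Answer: 32/5 ≈ 6.4000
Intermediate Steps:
b(c) = -15 (b(c) = -3*(c**2*0 + 5) = -3*(0 + 5) = -3*5 = -15)
((38 - 26)*(-8))/b(w) = ((38 - 26)*(-8))/(-15) = (12*(-8))*(-1/15) = -96*(-1/15) = 32/5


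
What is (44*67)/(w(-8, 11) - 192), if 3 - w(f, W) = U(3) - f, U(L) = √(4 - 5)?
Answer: -290378/19405 + 1474*I/19405 ≈ -14.964 + 0.07596*I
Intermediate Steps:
U(L) = I (U(L) = √(-1) = I)
w(f, W) = 3 + f - I (w(f, W) = 3 - (I - f) = 3 + (f - I) = 3 + f - I)
(44*67)/(w(-8, 11) - 192) = (44*67)/((3 - 8 - I) - 192) = 2948/((-5 - I) - 192) = 2948/(-197 - I) = 2948*((-197 + I)/38810) = 1474*(-197 + I)/19405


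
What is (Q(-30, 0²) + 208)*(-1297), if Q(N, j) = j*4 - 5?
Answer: -263291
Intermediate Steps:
Q(N, j) = -5 + 4*j (Q(N, j) = 4*j - 5 = -5 + 4*j)
(Q(-30, 0²) + 208)*(-1297) = ((-5 + 4*0²) + 208)*(-1297) = ((-5 + 4*0) + 208)*(-1297) = ((-5 + 0) + 208)*(-1297) = (-5 + 208)*(-1297) = 203*(-1297) = -263291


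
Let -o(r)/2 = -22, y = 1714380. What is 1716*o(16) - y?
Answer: -1638876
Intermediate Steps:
o(r) = 44 (o(r) = -2*(-22) = 44)
1716*o(16) - y = 1716*44 - 1*1714380 = 75504 - 1714380 = -1638876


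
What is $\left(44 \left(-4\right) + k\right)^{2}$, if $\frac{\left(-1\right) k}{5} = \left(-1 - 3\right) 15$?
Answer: $15376$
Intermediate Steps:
$k = 300$ ($k = - 5 \left(-1 - 3\right) 15 = - 5 \left(\left(-4\right) 15\right) = \left(-5\right) \left(-60\right) = 300$)
$\left(44 \left(-4\right) + k\right)^{2} = \left(44 \left(-4\right) + 300\right)^{2} = \left(-176 + 300\right)^{2} = 124^{2} = 15376$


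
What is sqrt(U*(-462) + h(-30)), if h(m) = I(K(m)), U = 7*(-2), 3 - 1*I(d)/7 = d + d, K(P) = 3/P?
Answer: 2*sqrt(40565)/5 ≈ 80.563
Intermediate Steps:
I(d) = 21 - 14*d (I(d) = 21 - 7*(d + d) = 21 - 14*d)
U = -14
h(m) = 21 - 42/m
sqrt(U*(-462) + h(-30)) = sqrt(-14*(-462) + (21 - 42/(-30))) = sqrt(6468 + (21 - 42*(-1/30))) = sqrt(6468 + (21 + 7/5)) = sqrt(6468 + 112/5) = sqrt(32452/5) = 2*sqrt(40565)/5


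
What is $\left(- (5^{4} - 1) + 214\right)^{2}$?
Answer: $168100$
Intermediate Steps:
$\left(- (5^{4} - 1) + 214\right)^{2} = \left(- (625 - 1) + 214\right)^{2} = \left(\left(-1\right) 624 + 214\right)^{2} = \left(-624 + 214\right)^{2} = \left(-410\right)^{2} = 168100$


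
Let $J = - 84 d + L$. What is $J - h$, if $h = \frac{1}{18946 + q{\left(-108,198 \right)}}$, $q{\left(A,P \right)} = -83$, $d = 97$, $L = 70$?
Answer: $- \frac{152375315}{18863} \approx -8078.0$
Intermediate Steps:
$J = -8078$ ($J = \left(-84\right) 97 + 70 = -8148 + 70 = -8078$)
$h = \frac{1}{18863}$ ($h = \frac{1}{18946 - 83} = \frac{1}{18863} \approx 5.3014 \cdot 10^{-5}$)
$J - h = -8078 - \frac{1}{18863} = - \frac{152375315}{18863}$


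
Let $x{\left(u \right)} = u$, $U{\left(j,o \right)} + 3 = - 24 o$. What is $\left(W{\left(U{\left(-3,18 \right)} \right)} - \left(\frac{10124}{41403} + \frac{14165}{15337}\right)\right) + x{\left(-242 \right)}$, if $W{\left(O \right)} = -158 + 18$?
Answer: $- \frac{243310909085}{634997811} \approx -383.17$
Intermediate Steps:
$U{\left(j,o \right)} = -3 - 24 o$
$W{\left(O \right)} = -140$
$\left(W{\left(U{\left(-3,18 \right)} \right)} - \left(\frac{10124}{41403} + \frac{14165}{15337}\right)\right) + x{\left(-242 \right)} = \left(-140 - \left(\frac{10124}{41403} + \frac{14165}{15337}\right)\right) - 242 = \left(-140 - \frac{741745283}{634997811}\right) - 242 = - \frac{89641438823}{634997811} - 242 = - \frac{243310909085}{634997811}$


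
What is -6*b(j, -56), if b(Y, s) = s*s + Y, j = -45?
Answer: -18546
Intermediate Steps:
b(Y, s) = Y + s² (b(Y, s) = s² + Y = Y + s²)
-6*b(j, -56) = -6*(-45 + (-56)²) = -6*(-45 + 3136) = -6*3091 = -18546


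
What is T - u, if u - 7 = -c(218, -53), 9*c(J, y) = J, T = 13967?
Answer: 125858/9 ≈ 13984.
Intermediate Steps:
c(J, y) = J/9
u = -155/9 (u = 7 - 218/9 = -155/9 ≈ -17.222)
T - u = 13967 - 1*(-155/9) = 13967 + 155/9 = 125858/9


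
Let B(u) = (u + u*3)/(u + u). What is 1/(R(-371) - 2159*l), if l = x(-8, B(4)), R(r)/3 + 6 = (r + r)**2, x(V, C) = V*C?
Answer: 1/1686218 ≈ 5.9304e-7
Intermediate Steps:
B(u) = 2 (B(u) = (u + 3*u)/((2*u)) = (4*u)*(1/(2*u)) = 2)
x(V, C) = C*V
R(r) = -18 + 12*r**2 (R(r) = -18 + 3*(r + r)**2 = -18 + 3*(2*r)**2 = -18 + 3*(4*r**2) = -18 + 12*r**2)
l = -16 (l = 2*(-8) = -16)
1/(R(-371) - 2159*l) = 1/((-18 + 12*(-371)**2) - 2159*(-16)) = 1/((-18 + 12*137641) + 34544) = 1/((-18 + 1651692) + 34544) = 1/(1651674 + 34544) = 1/1686218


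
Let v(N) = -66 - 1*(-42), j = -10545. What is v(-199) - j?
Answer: 10521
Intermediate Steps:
v(N) = -24 (v(N) = -66 + 42 = -24)
v(-199) - j = -24 - 1*(-10545) = -24 + 10545 = 10521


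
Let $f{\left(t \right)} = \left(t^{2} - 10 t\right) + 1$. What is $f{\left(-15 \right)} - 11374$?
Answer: $-10998$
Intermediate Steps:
$f{\left(t \right)} = 1 + t^{2} - 10 t$
$f{\left(-15 \right)} - 11374 = \left(1 + \left(-15\right)^{2} - -150\right) - 11374 = \left(1 + 225 + 150\right) - 11374 = 376 - 11374 = -10998$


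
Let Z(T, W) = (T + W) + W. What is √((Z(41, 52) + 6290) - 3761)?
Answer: √2674 ≈ 51.711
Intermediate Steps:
Z(T, W) = T + 2*W
√((Z(41, 52) + 6290) - 3761) = √(((41 + 2*52) + 6290) - 3761) = √(((41 + 104) + 6290) - 3761) = √((145 + 6290) - 3761) = √(6435 - 3761) = √2674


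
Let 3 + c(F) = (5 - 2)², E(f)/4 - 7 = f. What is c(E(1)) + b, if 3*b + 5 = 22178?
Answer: 7397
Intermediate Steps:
b = 7391 (b = -5/3 + (⅓)*22178 = -5/3 + 22178/3 = 7391)
E(f) = 28 + 4*f
c(F) = 6 (c(F) = -3 + (5 - 2)² = -3 + 3² = -3 + 9 = 6)
c(E(1)) + b = 6 + 7391 = 7397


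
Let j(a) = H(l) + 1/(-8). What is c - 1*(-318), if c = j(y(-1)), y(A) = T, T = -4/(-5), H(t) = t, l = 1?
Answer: 2551/8 ≈ 318.88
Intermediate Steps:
T = ⅘ (T = -4*(-⅕) = ⅘ ≈ 0.80000)
y(A) = ⅘
j(a) = 7/8 (j(a) = 1 + 1/(-8) = 1 - ⅛ = 7/8)
c = 7/8 ≈ 0.87500
c - 1*(-318) = 7/8 - 1*(-318) = 7/8 + 318 = 2551/8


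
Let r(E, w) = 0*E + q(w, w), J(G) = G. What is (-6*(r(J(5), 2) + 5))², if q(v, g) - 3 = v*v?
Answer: 5184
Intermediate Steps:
q(v, g) = 3 + v² (q(v, g) = 3 + v*v = 3 + v²)
r(E, w) = 3 + w² (r(E, w) = 0*E + (3 + w²) = 0 + (3 + w²) = 3 + w²)
(-6*(r(J(5), 2) + 5))² = (-6*((3 + 2²) + 5))² = (-6*((3 + 4) + 5))² = (-6*(7 + 5))² = (-6*12)² = (-72)² = 5184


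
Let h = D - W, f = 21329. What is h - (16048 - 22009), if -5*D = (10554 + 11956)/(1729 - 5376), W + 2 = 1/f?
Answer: 66277011940/11112409 ≈ 5964.2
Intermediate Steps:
W = -42657/21329 (W = -2 + 1/21329 = -42657/21329 ≈ -2.0000)
D = 4502/3647 (D = -(10554 + 11956)/(5*(1729 - 5376)) = -4502/(-3647) = -4502*(-1)/3647 = -⅕*(-22510/3647) = 4502/3647 ≈ 1.2344)
h = 35941891/11112409 (h = 4502/3647 - 1*(-42657/21329) = 4502/3647 + 42657/21329 = 35941891/11112409 ≈ 3.2344)
h - (16048 - 22009) = 35941891/11112409 - (16048 - 22009) = 35941891/11112409 - 1*(-5961) = 35941891/11112409 + 5961 = 66277011940/11112409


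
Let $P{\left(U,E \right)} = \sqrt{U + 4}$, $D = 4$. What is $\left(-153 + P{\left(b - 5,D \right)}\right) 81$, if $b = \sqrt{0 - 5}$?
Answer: $-12393 + 81 \sqrt{-1 + i \sqrt{5}} \approx -12324.0 + 106.38 i$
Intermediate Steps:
$b = i \sqrt{5}$ ($b = \sqrt{-5} = i \sqrt{5} \approx 2.2361 i$)
$P{\left(U,E \right)} = \sqrt{4 + U}$
$\left(-153 + P{\left(b - 5,D \right)}\right) 81 = \left(-153 + \sqrt{4 - \left(5 - i \sqrt{5}\right)}\right) 81 = \left(-153 + \sqrt{-1 + i \sqrt{5}}\right) 81 = -12393 + 81 \sqrt{-1 + i \sqrt{5}}$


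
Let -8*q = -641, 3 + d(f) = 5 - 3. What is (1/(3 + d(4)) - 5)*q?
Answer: -5769/16 ≈ -360.56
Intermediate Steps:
d(f) = -1 (d(f) = -3 + (5 - 3) = -3 + 2 = -1)
q = 641/8 (q = -⅛*(-641) = 641/8 ≈ 80.125)
(1/(3 + d(4)) - 5)*q = (1/(3 - 1) - 5)*(641/8) = (1/2 - 5)*(641/8) = ((½)*1 - 5)*(641/8) = (½ - 5)*(641/8) = -9/2*641/8 = -5769/16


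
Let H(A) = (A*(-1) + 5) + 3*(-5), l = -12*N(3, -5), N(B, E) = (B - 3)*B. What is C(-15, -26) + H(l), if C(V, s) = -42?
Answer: -52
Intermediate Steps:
N(B, E) = B*(-3 + B) (N(B, E) = (-3 + B)*B = B*(-3 + B))
l = 0 (l = -36*(-3 + 3) = -36*0 = -12*0 = 0)
H(A) = -10 - A (H(A) = (-A + 5) - 15 = (5 - A) - 15 = -10 - A)
C(-15, -26) + H(l) = -42 + (-10 - 1*0) = -42 + (-10 + 0) = -42 - 10 = -52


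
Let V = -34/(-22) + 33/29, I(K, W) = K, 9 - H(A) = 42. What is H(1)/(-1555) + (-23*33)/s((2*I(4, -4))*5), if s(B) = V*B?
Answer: -75073647/10648640 ≈ -7.0501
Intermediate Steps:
H(A) = -33 (H(A) = 9 - 1*42 = 9 - 42 = -33)
V = 856/319 (V = -34*(-1/22) + 33*(1/29) = 17/11 + 33/29 = 856/319 ≈ 2.6834)
s(B) = 856*B/319
H(1)/(-1555) + (-23*33)/s((2*I(4, -4))*5) = -33/(-1555) + (-23*33)/((856*((2*4)*5)/319)) = -33*(-1/1555) - 759/(856*(8*5)/319) = 33/1555 - 759/((856/319)*40) = 33/1555 - 759/34240/319 = 33/1555 - 759*319/34240 = 33/1555 - 242121/34240 = -75073647/10648640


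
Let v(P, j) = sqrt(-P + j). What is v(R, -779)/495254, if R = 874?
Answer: I*sqrt(1653)/495254 ≈ 8.2093e-5*I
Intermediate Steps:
v(P, j) = sqrt(j - P)
v(R, -779)/495254 = sqrt(-779 - 1*874)/495254 = sqrt(-779 - 874)*(1/495254) = sqrt(-1653)*(1/495254) = (I*sqrt(1653))*(1/495254) = I*sqrt(1653)/495254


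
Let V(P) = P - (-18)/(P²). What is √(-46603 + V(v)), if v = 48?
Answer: I*√11918078/16 ≈ 215.77*I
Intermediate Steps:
V(P) = P + 18/P² (V(P) = P - (-18)/P² = P + 18/P²)
√(-46603 + V(v)) = √(-46603 + (48 + 18/48²)) = √(-46603 + (48 + 18*(1/2304))) = √(-46603 + (48 + 1/128)) = √(-46603 + 6145/128) = √(-5959039/128) = I*√11918078/16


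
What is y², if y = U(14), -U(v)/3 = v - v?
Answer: 0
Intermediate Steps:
U(v) = 0 (U(v) = -3*(v - v) = -3*0 = 0)
y = 0
y² = 0² = 0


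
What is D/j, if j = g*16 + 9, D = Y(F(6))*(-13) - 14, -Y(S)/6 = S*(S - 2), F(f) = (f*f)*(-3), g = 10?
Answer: 926626/169 ≈ 5483.0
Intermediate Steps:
F(f) = -3*f² (F(f) = f²*(-3) = -3*f²)
Y(S) = -6*S*(-2 + S) (Y(S) = -6*S*(S - 2) = -6*S*(-2 + S))
D = 926626 (D = (6*(-3*6²)*(2 - (-3)*6²))*(-13) - 14 = (6*(-3*36)*(2 - (-3)*36))*(-13) - 14 = (6*(-108)*(2 - 1*(-108)))*(-13) - 14 = (6*(-108)*(2 + 108))*(-13) - 14 = (6*(-108)*110)*(-13) - 14 = -71280*(-13) - 14 = 926640 - 14 = 926626)
j = 169 (j = 10*16 + 9 = 160 + 9 = 169)
D/j = 926626/169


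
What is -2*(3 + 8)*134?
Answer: -2948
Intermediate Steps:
-2*(3 + 8)*134 = -22*134 = -2*1474 = -2948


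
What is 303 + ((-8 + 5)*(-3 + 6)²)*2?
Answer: 249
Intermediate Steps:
303 + ((-8 + 5)*(-3 + 6)²)*2 = 303 - 3*3²*2 = 303 - 3*9*2 = 303 - 27*2 = 303 - 54 = 249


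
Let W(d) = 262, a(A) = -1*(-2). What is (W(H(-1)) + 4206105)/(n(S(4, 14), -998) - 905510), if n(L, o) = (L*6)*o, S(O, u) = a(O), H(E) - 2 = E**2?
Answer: -4206367/917486 ≈ -4.5847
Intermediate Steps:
H(E) = 2 + E**2
a(A) = 2
S(O, u) = 2
n(L, o) = 6*L*o (n(L, o) = (6*L)*o = 6*L*o)
(W(H(-1)) + 4206105)/(n(S(4, 14), -998) - 905510) = (262 + 4206105)/(6*2*(-998) - 905510) = 4206367/(-11976 - 905510) = 4206367/(-917486) = 4206367*(-1/917486) = -4206367/917486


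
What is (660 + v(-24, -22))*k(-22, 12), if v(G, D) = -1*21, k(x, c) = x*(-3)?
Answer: 42174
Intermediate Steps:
k(x, c) = -3*x
v(G, D) = -21
(660 + v(-24, -22))*k(-22, 12) = (660 - 21)*(-3*(-22)) = 639*66 = 42174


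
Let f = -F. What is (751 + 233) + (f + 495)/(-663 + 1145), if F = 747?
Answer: 237018/241 ≈ 983.48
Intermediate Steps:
f = -747 (f = -1*747 = -747)
(751 + 233) + (f + 495)/(-663 + 1145) = (751 + 233) + (-747 + 495)/(-663 + 1145) = 984 - 252/482 = 984 - 252*1/482 = 984 - 126/241 = 237018/241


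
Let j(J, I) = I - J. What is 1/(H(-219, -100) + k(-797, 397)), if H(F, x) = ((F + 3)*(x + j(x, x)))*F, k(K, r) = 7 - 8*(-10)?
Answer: -1/4730313 ≈ -2.1140e-7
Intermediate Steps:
k(K, r) = 87 (k(K, r) = 7 + 80 = 87)
H(F, x) = F*x*(3 + F) (H(F, x) = ((F + 3)*(x + (x - x)))*F = ((3 + F)*(x + 0))*F = ((3 + F)*x)*F = (x*(3 + F))*F = F*x*(3 + F))
1/(H(-219, -100) + k(-797, 397)) = 1/(-219*(-100)*(3 - 219) + 87) = 1/(-219*(-100)*(-216) + 87) = 1/(-4730400 + 87) = 1/(-4730313) = -1/4730313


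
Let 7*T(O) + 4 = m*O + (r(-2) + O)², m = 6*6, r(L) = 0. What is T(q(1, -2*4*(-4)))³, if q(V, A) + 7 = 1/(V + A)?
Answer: -11344517352705536/442973513367 ≈ -25610.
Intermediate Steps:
q(V, A) = -7 + 1/(A + V) (q(V, A) = -7 + 1/(V + A) = -7 + 1/(A + V))
m = 36
T(O) = -4/7 + O²/7 + 36*O/7 (T(O) = -4/7 + (36*O + (0 + O)²)/7 = -4/7 + (36*O + O²)/7 = -4/7 + (O² + 36*O)/7 = -4/7 + (O²/7 + 36*O/7) = -4/7 + O²/7 + 36*O/7)
T(q(1, -2*4*(-4)))³ = (-4/7 + ((1 - 7*(-2*4)*(-4) - 7*1)/(-2*4*(-4) + 1))²/7 + 36*((1 - 7*(-2*4)*(-4) - 7*1)/(-2*4*(-4) + 1))/7)³ = (-4/7 + ((1 - (-56)*(-4) - 7)/(-8*(-4) + 1))²/7 + 36*((1 - (-56)*(-4) - 7)/(-8*(-4) + 1))/7)³ = (-4/7 + ((1 - 7*32 - 7)/(32 + 1))²/7 + 36*((1 - 7*32 - 7)/(32 + 1))/7)³ = (-4/7 + ((1 - 224 - 7)/33)²/7 + 36*((1 - 224 - 7)/33)/7)³ = (-4/7 + ((1/33)*(-230))²/7 + 36*((1/33)*(-230))/7)³ = (-4/7 + (-230/33)²/7 + (36/7)*(-230/33))³ = (-4/7 + (⅐)*(52900/1089) - 2760/77)³ = (-4/7 + 52900/7623 - 2760/77)³ = (-224696/7623)³ = -11344517352705536/442973513367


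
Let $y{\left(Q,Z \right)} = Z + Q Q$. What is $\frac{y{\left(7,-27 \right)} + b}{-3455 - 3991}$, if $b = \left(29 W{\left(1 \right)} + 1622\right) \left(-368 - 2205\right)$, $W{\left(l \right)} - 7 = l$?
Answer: $\frac{2385160}{3723} \approx 640.66$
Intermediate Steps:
$y{\left(Q,Z \right)} = Z + Q^{2}$
$W{\left(l \right)} = 7 + l$
$b = -4770342$ ($b = \left(29 \left(7 + 1\right) + 1622\right) \left(-368 - 2205\right) = \left(29 \cdot 8 + 1622\right) \left(-2573\right) = \left(232 + 1622\right) \left(-2573\right) = 1854 \left(-2573\right) = -4770342$)
$\frac{y{\left(7,-27 \right)} + b}{-3455 - 3991} = \frac{\left(-27 + 7^{2}\right) - 4770342}{-3455 - 3991} = \frac{\left(-27 + 49\right) - 4770342}{-7446} = \left(22 - 4770342\right) \left(- \frac{1}{7446}\right) = \left(-4770320\right) \left(- \frac{1}{7446}\right) = \frac{2385160}{3723}$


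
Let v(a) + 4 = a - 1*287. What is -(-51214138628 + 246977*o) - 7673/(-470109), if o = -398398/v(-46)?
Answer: 8067432224037537911/158426733 ≈ 5.0922e+10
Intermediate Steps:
v(a) = -291 + a (v(a) = -4 + (a - 1*287) = -4 + (a - 287) = -4 + (-287 + a) = -291 + a)
o = 398398/337 (o = -398398/(-291 - 46) = -398398/(-337) = -398398*(-1/337) = 398398/337 ≈ 1182.2)
-(-51214138628 + 246977*o) - 7673/(-470109) = -246977/(1/(-207364 + 398398/337)) - 7673/(-470109) = -246977/(1/(-69483270/337)) - 7673*(-1/470109) = -246977/(-337/69483270) + 7673/470109 = -246977*(-69483270/337) + 7673/470109 = 17160769574790/337 + 7673/470109 = 8067432224037537911/158426733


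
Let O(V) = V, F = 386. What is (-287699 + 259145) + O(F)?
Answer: -28168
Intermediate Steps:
(-287699 + 259145) + O(F) = (-287699 + 259145) + 386 = -28554 + 386 = -28168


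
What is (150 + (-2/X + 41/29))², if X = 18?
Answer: 1559460100/68121 ≈ 22893.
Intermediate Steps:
(150 + (-2/X + 41/29))² = (150 + (-2/18 + 41/29))² = (150 + (-2*1/18 + 41*(1/29)))² = (150 + (-⅑ + 41/29))² = (150 + 340/261)² = (39490/261)² = 1559460100/68121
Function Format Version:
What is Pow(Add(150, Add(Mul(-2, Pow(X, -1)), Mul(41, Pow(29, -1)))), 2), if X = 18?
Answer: Rational(1559460100, 68121) ≈ 22893.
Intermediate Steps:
Pow(Add(150, Add(Mul(-2, Pow(X, -1)), Mul(41, Pow(29, -1)))), 2) = Pow(Add(150, Add(Mul(-2, Pow(18, -1)), Mul(41, Pow(29, -1)))), 2) = Pow(Add(150, Add(Mul(-2, Rational(1, 18)), Mul(41, Rational(1, 29)))), 2) = Pow(Add(150, Add(Rational(-1, 9), Rational(41, 29))), 2) = Pow(Add(150, Rational(340, 261)), 2) = Pow(Rational(39490, 261), 2) = Rational(1559460100, 68121)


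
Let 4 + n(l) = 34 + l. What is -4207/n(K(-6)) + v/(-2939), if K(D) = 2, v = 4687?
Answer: -12514357/94048 ≈ -133.06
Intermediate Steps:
n(l) = 30 + l (n(l) = -4 + (34 + l) = 30 + l)
-4207/n(K(-6)) + v/(-2939) = -4207/(30 + 2) + 4687/(-2939) = -4207/32 + 4687*(-1/2939) = -4207*1/32 - 4687/2939 = -4207/32 - 4687/2939 = -12514357/94048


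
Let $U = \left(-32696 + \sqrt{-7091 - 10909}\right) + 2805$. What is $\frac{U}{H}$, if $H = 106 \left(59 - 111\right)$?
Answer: $\frac{29891}{5512} - \frac{15 i \sqrt{5}}{1378} \approx 5.4229 - 0.02434 i$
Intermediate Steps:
$H = -5512$ ($H = 106 \left(-52\right) = -5512$)
$U = -29891 + 60 i \sqrt{5}$ ($U = \left(-32696 + \sqrt{-18000}\right) + 2805 = \left(-32696 + 60 i \sqrt{5}\right) + 2805 = -29891 + 60 i \sqrt{5} \approx -29891.0 + 134.16 i$)
$\frac{U}{H} = \frac{-29891 + 60 i \sqrt{5}}{-5512} = \left(-29891 + 60 i \sqrt{5}\right) \left(- \frac{1}{5512}\right) = \frac{29891}{5512} - \frac{15 i \sqrt{5}}{1378}$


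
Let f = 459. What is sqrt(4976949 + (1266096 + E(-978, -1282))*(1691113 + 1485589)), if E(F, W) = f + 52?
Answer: sqrt(4023637967063) ≈ 2.0059e+6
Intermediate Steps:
E(F, W) = 511 (E(F, W) = 459 + 52 = 511)
sqrt(4976949 + (1266096 + E(-978, -1282))*(1691113 + 1485589)) = sqrt(4976949 + (1266096 + 511)*(1691113 + 1485589)) = sqrt(4976949 + 1266607*3176702) = sqrt(4976949 + 4023632990114) = sqrt(4023637967063)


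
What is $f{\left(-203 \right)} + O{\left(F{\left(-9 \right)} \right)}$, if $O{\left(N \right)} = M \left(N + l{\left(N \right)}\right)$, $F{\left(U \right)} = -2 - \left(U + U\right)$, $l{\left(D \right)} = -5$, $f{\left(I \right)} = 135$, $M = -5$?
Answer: $80$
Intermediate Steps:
$F{\left(U \right)} = -2 - 2 U$
$O{\left(N \right)} = 25 - 5 N$ ($O{\left(N \right)} = - 5 \left(N - 5\right) = - 5 \left(-5 + N\right) = 25 - 5 N$)
$f{\left(-203 \right)} + O{\left(F{\left(-9 \right)} \right)} = 135 + \left(25 - 5 \left(-2 - -18\right)\right) = 135 + \left(25 - 5 \left(-2 + 18\right)\right) = 135 + \left(25 - 80\right) = 135 - 55 = 80$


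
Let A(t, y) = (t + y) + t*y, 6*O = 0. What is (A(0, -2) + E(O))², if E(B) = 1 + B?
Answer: 1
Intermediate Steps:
O = 0 (O = (⅙)*0 = 0)
A(t, y) = t + y + t*y
(A(0, -2) + E(O))² = ((0 - 2 + 0*(-2)) + (1 + 0))² = ((0 - 2 + 0) + 1)² = (-2 + 1)² = (-1)² = 1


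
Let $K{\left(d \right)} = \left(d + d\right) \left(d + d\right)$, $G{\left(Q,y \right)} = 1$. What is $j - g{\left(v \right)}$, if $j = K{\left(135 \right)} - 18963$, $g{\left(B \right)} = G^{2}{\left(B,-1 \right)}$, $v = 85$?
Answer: $53936$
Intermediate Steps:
$K{\left(d \right)} = 4 d^{2}$ ($K{\left(d \right)} = 2 d 2 d = 4 d^{2}$)
$g{\left(B \right)} = 1$ ($g{\left(B \right)} = 1^{2} = 1$)
$j = 53937$ ($j = 4 \cdot 135^{2} - 18963 = 4 \cdot 18225 - 18963 = 72900 - 18963 = 53937$)
$j - g{\left(v \right)} = 53937 - 1 = 53936$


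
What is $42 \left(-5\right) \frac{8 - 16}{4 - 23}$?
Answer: $- \frac{1680}{19} \approx -88.421$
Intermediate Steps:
$42 \left(-5\right) \frac{8 - 16}{4 - 23} = - 210 \left(- \frac{8}{-19}\right) = - 210 \left(\left(-8\right) \left(- \frac{1}{19}\right)\right) = \left(-210\right) \frac{8}{19} = - \frac{1680}{19}$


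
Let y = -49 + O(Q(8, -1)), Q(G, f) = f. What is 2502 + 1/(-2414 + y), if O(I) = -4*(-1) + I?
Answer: 6154919/2460 ≈ 2502.0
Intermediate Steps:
O(I) = 4 + I
y = -46 (y = -49 + (4 - 1) = -49 + 3 = -46)
2502 + 1/(-2414 + y) = 2502 + 1/(-2414 - 46) = 2502 + 1/(-2460) = 2502 - 1/2460 = 6154919/2460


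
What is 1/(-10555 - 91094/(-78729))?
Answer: -78729/830893501 ≈ -9.4752e-5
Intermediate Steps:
1/(-10555 - 91094/(-78729)) = 1/(-10555 - 91094*(-1/78729)) = 1/(-10555 + 91094/78729) = 1/(-830893501/78729) = -78729/830893501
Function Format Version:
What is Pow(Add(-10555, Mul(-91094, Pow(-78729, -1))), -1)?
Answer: Rational(-78729, 830893501) ≈ -9.4752e-5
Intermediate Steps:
Pow(Add(-10555, Mul(-91094, Pow(-78729, -1))), -1) = Pow(Add(-10555, Mul(-91094, Rational(-1, 78729))), -1) = Pow(Add(-10555, Rational(91094, 78729)), -1) = Pow(Rational(-830893501, 78729), -1) = Rational(-78729, 830893501)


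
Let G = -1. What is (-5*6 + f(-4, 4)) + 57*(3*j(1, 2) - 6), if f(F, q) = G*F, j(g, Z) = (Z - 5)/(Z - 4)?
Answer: -223/2 ≈ -111.50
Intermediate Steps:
j(g, Z) = (-5 + Z)/(-4 + Z)
f(F, q) = -F
(-5*6 + f(-4, 4)) + 57*(3*j(1, 2) - 6) = (-5*6 - 1*(-4)) + 57*(3*((-5 + 2)/(-4 + 2)) - 6) = (-30 + 4) + 57*(3*(-3/(-2)) - 6) = -26 + 57*(3*(-1/2*(-3)) - 6) = -26 + 57*(3*(3/2) - 6) = -26 + 57*(9/2 - 6) = -26 + 57*(-3/2) = -26 - 171/2 = -223/2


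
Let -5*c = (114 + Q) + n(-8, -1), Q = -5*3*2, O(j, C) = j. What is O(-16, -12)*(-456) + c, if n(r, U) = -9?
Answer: 7281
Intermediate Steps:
Q = -30 (Q = -15*2 = -30)
c = -15 (c = -((114 - 30) - 9)/5 = -(84 - 9)/5 = -⅕*75 = -15)
O(-16, -12)*(-456) + c = -16*(-456) - 15 = 7296 - 15 = 7281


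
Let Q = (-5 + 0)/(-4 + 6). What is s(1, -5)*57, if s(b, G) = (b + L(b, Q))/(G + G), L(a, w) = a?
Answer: -57/5 ≈ -11.400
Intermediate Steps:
Q = -5/2 ≈ -2.5000
s(b, G) = b/G (s(b, G) = (b + b)/(G + G) = (2*b)/((2*G)) = (2*b)*(1/(2*G)) = b/G)
s(1, -5)*57 = (1/(-5))*57 = (1*(-⅕))*57 = -⅕*57 = -57/5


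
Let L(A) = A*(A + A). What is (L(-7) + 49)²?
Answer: 21609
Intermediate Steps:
L(A) = 2*A² (L(A) = A*(2*A) = 2*A²)
(L(-7) + 49)² = (2*(-7)² + 49)² = (2*49 + 49)² = (98 + 49)² = 147² = 21609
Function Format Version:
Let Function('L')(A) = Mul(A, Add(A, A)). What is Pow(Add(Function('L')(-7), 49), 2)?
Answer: 21609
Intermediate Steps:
Function('L')(A) = Mul(2, Pow(A, 2)) (Function('L')(A) = Mul(A, Mul(2, A)) = Mul(2, Pow(A, 2)))
Pow(Add(Function('L')(-7), 49), 2) = Pow(Add(Mul(2, Pow(-7, 2)), 49), 2) = Pow(Add(Mul(2, 49), 49), 2) = Pow(Add(98, 49), 2) = Pow(147, 2) = 21609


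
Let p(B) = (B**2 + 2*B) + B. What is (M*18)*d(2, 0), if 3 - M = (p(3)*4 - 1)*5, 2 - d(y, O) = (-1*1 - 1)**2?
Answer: 12672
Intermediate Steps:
p(B) = B**2 + 3*B
d(y, O) = -2 (d(y, O) = 2 - (-1*1 - 1)**2 = 2 - (-1 - 1)**2 = 2 - 1*(-2)**2 = 2 - 1*4 = 2 - 4 = -2)
M = -352 (M = 3 - ((3*(3 + 3))*4 - 1)*5 = 3 - ((3*6)*4 - 1)*5 = 3 - (18*4 - 1)*5 = 3 - (72 - 1)*5 = 3 - 71*5 = 3 - 1*355 = 3 - 355 = -352)
(M*18)*d(2, 0) = -352*18*(-2) = -6336*(-2) = 12672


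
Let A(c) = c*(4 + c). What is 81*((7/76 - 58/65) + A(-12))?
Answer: 38093247/4940 ≈ 7711.2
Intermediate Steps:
81*((7/76 - 58/65) + A(-12)) = 81*((7/76 - 58/65) - 12*(4 - 12)) = 81*((7*(1/76) - 58*1/65) - 12*(-8)) = 81*((7/76 - 58/65) + 96) = 81*(-3953/4940 + 96) = 81*(470287/4940) = 38093247/4940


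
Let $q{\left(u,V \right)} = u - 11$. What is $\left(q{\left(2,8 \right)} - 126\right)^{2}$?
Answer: $18225$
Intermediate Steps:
$q{\left(u,V \right)} = -11 + u$
$\left(q{\left(2,8 \right)} - 126\right)^{2} = \left(\left(-11 + 2\right) - 126\right)^{2} = \left(-9 - 126\right)^{2} = \left(-135\right)^{2} = 18225$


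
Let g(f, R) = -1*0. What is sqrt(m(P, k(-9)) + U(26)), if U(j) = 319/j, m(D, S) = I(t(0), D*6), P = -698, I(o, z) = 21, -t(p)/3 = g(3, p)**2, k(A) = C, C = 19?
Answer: sqrt(22490)/26 ≈ 5.7680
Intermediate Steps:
k(A) = 19
g(f, R) = 0
t(p) = 0 (t(p) = -3*0**2 = -3*0 = 0)
m(D, S) = 21
sqrt(m(P, k(-9)) + U(26)) = sqrt(21 + 319/26) = sqrt(865/26) = sqrt(22490)/26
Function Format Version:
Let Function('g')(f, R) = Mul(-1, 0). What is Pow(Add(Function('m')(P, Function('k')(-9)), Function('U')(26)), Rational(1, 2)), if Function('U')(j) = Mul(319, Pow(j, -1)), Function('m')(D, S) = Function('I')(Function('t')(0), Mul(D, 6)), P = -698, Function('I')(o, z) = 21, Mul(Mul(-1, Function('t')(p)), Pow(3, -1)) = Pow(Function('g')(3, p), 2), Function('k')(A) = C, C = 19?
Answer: Mul(Rational(1, 26), Pow(22490, Rational(1, 2))) ≈ 5.7680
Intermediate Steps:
Function('k')(A) = 19
Function('g')(f, R) = 0
Function('t')(p) = 0 (Function('t')(p) = Mul(-3, Pow(0, 2)) = Mul(-3, 0) = 0)
Function('m')(D, S) = 21
Pow(Add(Function('m')(P, Function('k')(-9)), Function('U')(26)), Rational(1, 2)) = Pow(Add(21, Mul(319, Pow(26, -1))), Rational(1, 2)) = Pow(Add(21, Mul(319, Rational(1, 26))), Rational(1, 2)) = Pow(Add(21, Rational(319, 26)), Rational(1, 2)) = Pow(Rational(865, 26), Rational(1, 2)) = Mul(Rational(1, 26), Pow(22490, Rational(1, 2)))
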